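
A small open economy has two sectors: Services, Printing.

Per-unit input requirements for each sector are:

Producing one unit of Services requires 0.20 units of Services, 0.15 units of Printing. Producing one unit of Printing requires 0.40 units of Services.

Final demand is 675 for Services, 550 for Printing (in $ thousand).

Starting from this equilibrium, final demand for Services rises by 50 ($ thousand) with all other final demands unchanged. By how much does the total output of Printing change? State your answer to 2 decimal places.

Δx_P = 10.14

I − A =
  [   0.80    -0.40]
  [  -0.15     1.00]
det(I−A) = (0.80)(1.00) − (-0.40)(-0.15) = 0.7400
adj(I−A) = [[1.00, 0.40], [0.15, 0.80]]
(I − A)⁻¹ = adj(I−A) / det(I−A) ≈
  [   1.3514     0.5405]
  [   0.2027     1.0811]
Δx = (I − A)⁻¹ Δd with Δd having +50 in the Services component and 0 elsewhere.
So Δx_P = L_PS · (+50), where L_PS = adj(I−A)_PS / det(I−A) = 0.15 / 0.7400.
Δx_P = 0.15 × (+50) / 0.7400 = 7.50 / 0.7400 ≈ 10.14.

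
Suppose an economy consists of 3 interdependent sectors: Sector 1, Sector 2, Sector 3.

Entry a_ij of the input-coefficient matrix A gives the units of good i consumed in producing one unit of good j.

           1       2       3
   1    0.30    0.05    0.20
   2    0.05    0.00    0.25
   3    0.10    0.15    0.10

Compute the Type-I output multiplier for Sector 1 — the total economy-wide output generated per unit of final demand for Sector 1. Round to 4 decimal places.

m_1 = 1.7970

I − A =
  [   0.70    -0.05    -0.20]
  [  -0.05     1.00    -0.25]
  [  -0.10    -0.15     0.90]
Cofactors of I−A, C_ij = (−1)^(i+j)·(minor ij) (rows/columns in the sector order above):
  C_11 = (1.00)(0.90) − (-0.25)(-0.15) = 0.8625
  C_12 = −[(-0.05)(0.90) − (-0.25)(-0.10)] = 0.0700
  C_13 = (-0.05)(-0.15) − (1.00)(-0.10) = 0.1075
  C_21 = −[(-0.05)(0.90) − (-0.20)(-0.15)] = 0.0750
  C_22 = (0.70)(0.90) − (-0.20)(-0.10) = 0.6100
  C_23 = −[(0.70)(-0.15) − (-0.05)(-0.10)] = 0.1100
  C_31 = (-0.05)(-0.25) − (-0.20)(1.00) = 0.2125
  C_32 = −[(0.70)(-0.25) − (-0.20)(-0.05)] = 0.1850
  C_33 = (0.70)(1.00) − (-0.05)(-0.05) = 0.6975
det(I−A) = Σ_j (I−A)_1j·C_1j = (0.70)(0.8625) + (-0.05)(0.0700) + (-0.20)(0.1075) = 0.57875
adj(I−A) = Cᵀ =
  [ 0.8625   0.0750   0.2125]
  [ 0.0700   0.6100   0.1850]
  [ 0.1075   0.1100   0.6975]
(I − A)⁻¹ = adj(I−A) / det(I−A) ≈
  [   1.49028     0.12959     0.36717]
  [   0.12095     1.05400     0.31965]
  [   0.18575     0.19006     1.20518]
The output multiplier for sector j is the column-j sum of the Leontief inverse (I − A)⁻¹ = adj(I−A) / det(I−A).
Column 1 of adj(I−A): (0.8625, 0.0700, 0.1075); det(I−A) = 0.57875.
m_1 = (0.8625 + 0.0700 + 0.1075) / 0.57875 = 1.04 / 0.57875 ≈ 1.7970.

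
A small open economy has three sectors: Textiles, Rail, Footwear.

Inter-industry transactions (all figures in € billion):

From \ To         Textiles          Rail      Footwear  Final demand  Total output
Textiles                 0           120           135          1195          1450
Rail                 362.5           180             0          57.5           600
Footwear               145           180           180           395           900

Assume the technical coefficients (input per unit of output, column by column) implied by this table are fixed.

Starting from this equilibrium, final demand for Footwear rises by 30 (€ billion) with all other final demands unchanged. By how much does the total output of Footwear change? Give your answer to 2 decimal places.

Technical coefficients a_ij = z_ij / X_j:
  a_TT = 0/1450 = 0.00, a_RT = 362.5/1450 = 0.25, a_FT = 145/1450 = 0.10
  a_TR = 120/600 = 0.20, a_RR = 180/600 = 0.30, a_FR = 180/600 = 0.30
  a_TF = 135/900 = 0.15, a_RF = 0/900 = 0.00, a_FF = 180/900 = 0.20
I − A =
  [   1.00    -0.20    -0.15]
  [  -0.25     0.70     0.00]
  [  -0.10    -0.30     0.80]
Cofactors of I−A, C_ij = (−1)^(i+j)·(minor ij) (rows/columns in the sector order above):
  C_11 = (0.70)(0.80) − (0.00)(-0.30) = 0.5600
  C_12 = −[(-0.25)(0.80) − (0.00)(-0.10)] = 0.2000
  C_13 = (-0.25)(-0.30) − (0.70)(-0.10) = 0.1450
  C_21 = −[(-0.20)(0.80) − (-0.15)(-0.30)] = 0.2050
  C_22 = (1.00)(0.80) − (-0.15)(-0.10) = 0.7850
  C_23 = −[(1.00)(-0.30) − (-0.20)(-0.10)] = 0.3200
  C_31 = (-0.20)(0.00) − (-0.15)(0.70) = 0.1050
  C_32 = −[(1.00)(0.00) − (-0.15)(-0.25)] = 0.0375
  C_33 = (1.00)(0.70) − (-0.20)(-0.25) = 0.6500
det(I−A) = Σ_j (I−A)_1j·C_1j = (1.00)(0.5600) + (-0.20)(0.2000) + (-0.15)(0.1450) = 0.49825
adj(I−A) = Cᵀ =
  [ 0.5600   0.2050   0.1050]
  [ 0.2000   0.7850   0.0375]
  [ 0.1450   0.3200   0.6500]
(I − A)⁻¹ = adj(I−A) / det(I−A) ≈
  [   1.1239     0.4114     0.2107]
  [   0.4014     1.5755     0.0753]
  [   0.2910     0.6422     1.3046]
Δx = (I − A)⁻¹ Δd with Δd having +30 in the Footwear component and 0 elsewhere.
So Δx_F = L_FF · (+30), where L_FF = adj(I−A)_FF / det(I−A) = 0.6500 / 0.49825.
Δx_F = 0.6500 × (+30) / 0.49825 = 19.50 / 0.49825 ≈ 39.14.

Δx_F = 39.14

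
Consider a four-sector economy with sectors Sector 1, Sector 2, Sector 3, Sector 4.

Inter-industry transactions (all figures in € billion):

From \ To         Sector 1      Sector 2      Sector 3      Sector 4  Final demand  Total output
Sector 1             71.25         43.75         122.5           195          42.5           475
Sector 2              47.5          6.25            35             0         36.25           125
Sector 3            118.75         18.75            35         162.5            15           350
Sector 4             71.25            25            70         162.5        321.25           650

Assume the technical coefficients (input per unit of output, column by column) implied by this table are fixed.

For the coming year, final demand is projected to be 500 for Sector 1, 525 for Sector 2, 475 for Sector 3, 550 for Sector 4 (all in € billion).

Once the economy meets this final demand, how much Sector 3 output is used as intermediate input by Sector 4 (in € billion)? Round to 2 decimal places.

z_34 = 510.74

Technical coefficients a_ij = z_ij / X_j:
  a_11 = 71.25/475 = 0.15, a_21 = 47.5/475 = 0.10, a_31 = 118.75/475 = 0.25, a_41 = 71.25/475 = 0.15
  a_12 = 43.75/125 = 0.35, a_22 = 6.25/125 = 0.05, a_32 = 18.75/125 = 0.15, a_42 = 25/125 = 0.20
  a_13 = 122.5/350 = 0.35, a_23 = 35/350 = 0.10, a_33 = 35/350 = 0.10, a_43 = 70/350 = 0.20
  a_14 = 195/650 = 0.30, a_24 = 0/650 = 0.00, a_34 = 162.5/650 = 0.25, a_44 = 162.5/650 = 0.25
I − A =
  [   0.85    -0.35    -0.35    -0.30]
  [  -0.10     0.95    -0.10     0.00]
  [  -0.25    -0.15     0.90    -0.25]
  [  -0.15    -0.20    -0.20     0.75]
Compute the cofactors C_ij = (−1)^(i+j)·(3×3 minor ij) of I−A; the adjugate is their transpose:
adj(I−A) = Cᵀ =
  [ 0.577500   0.338625   0.338625   0.343875]
  [ 0.085000   0.397000   0.091500   0.064500]
  [ 0.230000   0.225125   0.530625   0.268875]
  [ 0.199500   0.233625   0.233625   0.585375]
det(I−A) = Σ_j (I−A)_1j·C_1j = (0.85)(0.577500) + (-0.35)(0.085000) + (-0.35)(0.230000) + (-0.30)(0.199500) = 0.320775
(I − A)⁻¹ = adj(I−A) / det(I−A) ≈
  [   1.8003     1.0556     1.0556     1.0720]
  [   0.2650     1.2376     0.2852     0.2011]
  [   0.7170     0.7018     1.6542     0.8382]
  [   0.6219     0.7283     0.7283     1.8249]
First solve x = (I − A)⁻¹ d = adj(I−A)·d / det(I−A); in particular x_4 = (0.199500·500 + 0.233625·525 + 0.233625·475 + 0.585375·550) / 0.320775 = 655.33125 / 0.320775 ≈ 2042.9624.
Intermediate flow from 3 to 4: z_34 = a_34 · x_4 = 0.25 × 655.33125 / 0.320775 = 163.8328125 / 0.320775 ≈ 510.74.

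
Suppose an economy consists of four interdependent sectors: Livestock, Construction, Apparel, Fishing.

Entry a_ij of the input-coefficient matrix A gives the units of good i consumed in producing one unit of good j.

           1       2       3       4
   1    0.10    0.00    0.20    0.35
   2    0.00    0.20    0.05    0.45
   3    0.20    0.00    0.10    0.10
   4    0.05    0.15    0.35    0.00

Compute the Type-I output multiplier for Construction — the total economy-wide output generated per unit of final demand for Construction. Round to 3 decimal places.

m_2 = 1.758

I − A =
  [   0.90     0.00    -0.20    -0.35]
  [   0.00     0.80    -0.05    -0.45]
  [  -0.20     0.00     0.90    -0.10]
  [  -0.05    -0.15    -0.35     1.00]
Compute the cofactors C_ij = (−1)^(i+j)·(3×3 minor ij) of I−A; the adjugate is their transpose:
adj(I−A) = Cᵀ =
  [ 0.630500   0.050250   0.247125   0.268000]
  [ 0.062000   0.697250   0.190375   0.354500]
  [ 0.150500   0.024000   0.645250   0.128000]
  [ 0.093500   0.115500   0.266750   0.616000]
det(I−A) = Σ_j (I−A)_1j·C_1j = (0.90)(0.630500) + (0.00)(0.062000) + (-0.20)(0.150500) + (-0.35)(0.093500) = 0.504625
(I − A)⁻¹ = adj(I−A) / det(I−A) ≈
  [   1.2494     0.0996     0.4897     0.5311]
  [   0.1229     1.3817     0.3773     0.7025]
  [   0.2982     0.0476     1.2787     0.2537]
  [   0.1853     0.2289     0.5286     1.2207]
The output multiplier for sector j is the column-j sum of the Leontief inverse (I − A)⁻¹ = adj(I−A) / det(I−A).
Column 2 of adj(I−A): (0.050250, 0.697250, 0.024000, 0.115500); det(I−A) = 0.504625.
m_2 = (0.050250 + 0.697250 + 0.024000 + 0.115500) / 0.504625 = 0.887 / 0.504625 ≈ 1.758.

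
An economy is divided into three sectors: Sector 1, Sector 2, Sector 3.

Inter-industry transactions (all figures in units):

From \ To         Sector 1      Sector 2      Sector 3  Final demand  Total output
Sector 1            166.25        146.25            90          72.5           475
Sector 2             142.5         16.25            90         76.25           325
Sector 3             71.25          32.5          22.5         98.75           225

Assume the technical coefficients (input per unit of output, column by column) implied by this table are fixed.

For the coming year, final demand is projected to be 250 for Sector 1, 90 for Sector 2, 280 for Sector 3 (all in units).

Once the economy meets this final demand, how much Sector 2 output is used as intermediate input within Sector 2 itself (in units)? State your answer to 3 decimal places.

Technical coefficients a_ij = z_ij / X_j:
  a_11 = 166.25/475 = 0.35, a_21 = 142.5/475 = 0.30, a_31 = 71.25/475 = 0.15
  a_12 = 146.25/325 = 0.45, a_22 = 16.25/325 = 0.05, a_32 = 32.5/325 = 0.10
  a_13 = 90/225 = 0.40, a_23 = 90/225 = 0.40, a_33 = 22.5/225 = 0.10
I − A =
  [   0.65    -0.45    -0.40]
  [  -0.30     0.95    -0.40]
  [  -0.15    -0.10     0.90]
Cofactors of I−A, C_ij = (−1)^(i+j)·(minor ij) (rows/columns in the sector order above):
  C_11 = (0.95)(0.90) − (-0.40)(-0.10) = 0.8150
  C_12 = −[(-0.30)(0.90) − (-0.40)(-0.15)] = 0.3300
  C_13 = (-0.30)(-0.10) − (0.95)(-0.15) = 0.1725
  C_21 = −[(-0.45)(0.90) − (-0.40)(-0.10)] = 0.4450
  C_22 = (0.65)(0.90) − (-0.40)(-0.15) = 0.5250
  C_23 = −[(0.65)(-0.10) − (-0.45)(-0.15)] = 0.1325
  C_31 = (-0.45)(-0.40) − (-0.40)(0.95) = 0.5600
  C_32 = −[(0.65)(-0.40) − (-0.40)(-0.30)] = 0.3800
  C_33 = (0.65)(0.95) − (-0.45)(-0.30) = 0.4825
det(I−A) = Σ_j (I−A)_1j·C_1j = (0.65)(0.8150) + (-0.45)(0.3300) + (-0.40)(0.1725) = 0.31225
adj(I−A) = Cᵀ =
  [ 0.8150   0.4450   0.5600]
  [ 0.3300   0.5250   0.3800]
  [ 0.1725   0.1325   0.4825]
(I − A)⁻¹ = adj(I−A) / det(I−A) ≈
  [   2.6101     1.4251     1.7934]
  [   1.0568     1.6813     1.2170]
  [   0.5524     0.4243     1.5452]
First solve x = (I − A)⁻¹ d = adj(I−A)·d / det(I−A); in particular x_2 = (0.3300·250 + 0.5250·90 + 0.3800·280) / 0.31225 = 236.15 / 0.31225 ≈ 756.28503.
Intermediate flow from 2 to 2: z_22 = a_22 · x_2 = 0.05 × 236.15 / 0.31225 = 11.8075 / 0.31225 ≈ 37.814.

z_22 = 37.814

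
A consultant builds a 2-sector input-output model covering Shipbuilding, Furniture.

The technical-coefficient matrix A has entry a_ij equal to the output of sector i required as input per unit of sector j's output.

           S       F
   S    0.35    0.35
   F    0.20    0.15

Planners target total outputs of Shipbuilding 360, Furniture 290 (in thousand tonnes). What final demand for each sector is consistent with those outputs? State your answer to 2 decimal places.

I − A =
  [   0.65    -0.35]
  [  -0.20     0.85]
d = (I − A) x:
  d_S = (+0.65)·360 + (-0.35)·290 = 132.50
  d_F = (-0.20)·360 + (+0.85)·290 = 174.50

d_S = 132.50, d_F = 174.50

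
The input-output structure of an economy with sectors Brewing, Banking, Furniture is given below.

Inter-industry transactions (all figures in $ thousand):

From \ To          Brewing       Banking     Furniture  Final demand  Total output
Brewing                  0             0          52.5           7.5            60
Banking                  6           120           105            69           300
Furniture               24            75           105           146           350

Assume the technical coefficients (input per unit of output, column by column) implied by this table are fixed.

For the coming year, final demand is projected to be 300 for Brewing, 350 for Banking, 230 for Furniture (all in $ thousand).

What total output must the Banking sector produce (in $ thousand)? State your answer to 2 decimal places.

Technical coefficients a_ij = z_ij / X_j:
  a_11 = 0/60 = 0.00, a_21 = 6/60 = 0.10, a_31 = 24/60 = 0.40
  a_12 = 0/300 = 0.00, a_22 = 120/300 = 0.40, a_32 = 75/300 = 0.25
  a_13 = 52.5/350 = 0.15, a_23 = 105/350 = 0.30, a_33 = 105/350 = 0.30
I − A =
  [   1.00     0.00    -0.15]
  [  -0.10     0.60    -0.30]
  [  -0.40    -0.25     0.70]
Cofactors of I−A, C_ij = (−1)^(i+j)·(minor ij) (rows/columns in the sector order above):
  C_11 = (0.60)(0.70) − (-0.30)(-0.25) = 0.3450
  C_12 = −[(-0.10)(0.70) − (-0.30)(-0.40)] = 0.1900
  C_13 = (-0.10)(-0.25) − (0.60)(-0.40) = 0.2650
  C_21 = −[(0.00)(0.70) − (-0.15)(-0.25)] = 0.0375
  C_22 = (1.00)(0.70) − (-0.15)(-0.40) = 0.6400
  C_23 = −[(1.00)(-0.25) − (0.00)(-0.40)] = 0.2500
  C_31 = (0.00)(-0.30) − (-0.15)(0.60) = 0.0900
  C_32 = −[(1.00)(-0.30) − (-0.15)(-0.10)] = 0.3150
  C_33 = (1.00)(0.60) − (0.00)(-0.10) = 0.6000
det(I−A) = Σ_j (I−A)_1j·C_1j = (1.00)(0.3450) + (0.00)(0.1900) + (-0.15)(0.2650) = 0.30525
adj(I−A) = Cᵀ =
  [ 0.3450   0.0375   0.0900]
  [ 0.1900   0.6400   0.3150]
  [ 0.2650   0.2500   0.6000]
(I − A)⁻¹ = adj(I−A) / det(I−A) ≈
  [   1.1302     0.1229     0.2948]
  [   0.6224     2.0966     1.0319]
  [   0.8681     0.8190     1.9656]
x = (I − A)⁻¹ d = adj(I−A)·d / det(I−A), with det(I−A) = 0.30525:
  x_1 = (0.3450·300 + 0.0375·350 + 0.0900·230) / 0.30525 = 137.325 / 0.30525 ≈ 449.88
  x_2 = (0.1900·300 + 0.6400·350 + 0.3150·230) / 0.30525 = 353.45 / 0.30525 ≈ 1157.90
  x_3 = (0.2650·300 + 0.2500·350 + 0.6000·230) / 0.30525 = 305.00 / 0.30525 ≈ 999.18

x_2 = 1157.90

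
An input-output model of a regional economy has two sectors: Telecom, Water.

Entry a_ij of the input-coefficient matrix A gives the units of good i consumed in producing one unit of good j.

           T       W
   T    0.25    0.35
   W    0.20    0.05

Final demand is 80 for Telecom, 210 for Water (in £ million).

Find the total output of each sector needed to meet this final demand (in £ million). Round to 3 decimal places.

I − A =
  [   0.75    -0.35]
  [  -0.20     0.95]
det(I−A) = (0.75)(0.95) − (-0.35)(-0.20) = 0.6425
adj(I−A) = [[0.95, 0.35], [0.20, 0.75]]
(I − A)⁻¹ = adj(I−A) / det(I−A) ≈
  [   1.4786     0.5447]
  [   0.3113     1.1673]
x = (I − A)⁻¹ d = adj(I−A)·d / det(I−A), with det(I−A) = 0.6425:
  x_T = (0.95·80 + 0.35·210) / 0.6425 = 149.50 / 0.6425 ≈ 232.685
  x_W = (0.20·80 + 0.75·210) / 0.6425 = 173.50 / 0.6425 ≈ 270.039

x_T = 232.685, x_W = 270.039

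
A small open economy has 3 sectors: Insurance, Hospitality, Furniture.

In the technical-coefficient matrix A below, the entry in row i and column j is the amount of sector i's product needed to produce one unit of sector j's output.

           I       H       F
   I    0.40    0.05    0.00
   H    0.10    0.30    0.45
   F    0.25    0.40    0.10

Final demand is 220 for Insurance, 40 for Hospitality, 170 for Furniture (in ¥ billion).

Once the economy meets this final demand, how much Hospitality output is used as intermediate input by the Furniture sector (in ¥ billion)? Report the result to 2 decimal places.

z_HF = 221.56

I − A =
  [   0.60    -0.05     0.00]
  [  -0.10     0.70    -0.45]
  [  -0.25    -0.40     0.90]
Cofactors of I−A, C_ij = (−1)^(i+j)·(minor ij) (rows/columns in the sector order above):
  C_11 = (0.70)(0.90) − (-0.45)(-0.40) = 0.4500
  C_12 = −[(-0.10)(0.90) − (-0.45)(-0.25)] = 0.2025
  C_13 = (-0.10)(-0.40) − (0.70)(-0.25) = 0.2150
  C_21 = −[(-0.05)(0.90) − (0.00)(-0.40)] = 0.0450
  C_22 = (0.60)(0.90) − (0.00)(-0.25) = 0.5400
  C_23 = −[(0.60)(-0.40) − (-0.05)(-0.25)] = 0.2525
  C_31 = (-0.05)(-0.45) − (0.00)(0.70) = 0.0225
  C_32 = −[(0.60)(-0.45) − (0.00)(-0.10)] = 0.2700
  C_33 = (0.60)(0.70) − (-0.05)(-0.10) = 0.4150
det(I−A) = Σ_j (I−A)_1j·C_1j = (0.60)(0.4500) + (-0.05)(0.2025) + (0.00)(0.2150) = 0.259875
adj(I−A) = Cᵀ =
  [ 0.4500   0.0450   0.0225]
  [ 0.2025   0.5400   0.2700]
  [ 0.2150   0.2525   0.4150]
(I − A)⁻¹ = adj(I−A) / det(I−A) ≈
  [   1.7316     0.1732     0.0866]
  [   0.7792     2.0779     1.0390]
  [   0.8273     0.9716     1.5969]
First solve x = (I − A)⁻¹ d = adj(I−A)·d / det(I−A); in particular x_F = (0.2150·220 + 0.2525·40 + 0.4150·170) / 0.259875 = 127.95 / 0.259875 ≈ 492.3521.
Intermediate flow from H to F: z_HF = a_HF · x_F = 0.45 × 127.95 / 0.259875 = 57.5775 / 0.259875 ≈ 221.56.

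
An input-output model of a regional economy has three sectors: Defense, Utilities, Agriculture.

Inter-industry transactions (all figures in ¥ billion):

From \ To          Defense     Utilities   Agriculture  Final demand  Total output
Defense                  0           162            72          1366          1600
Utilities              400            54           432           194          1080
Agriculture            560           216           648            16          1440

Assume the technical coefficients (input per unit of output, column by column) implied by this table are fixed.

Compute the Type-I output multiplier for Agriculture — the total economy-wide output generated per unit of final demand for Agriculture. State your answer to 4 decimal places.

m_3 = 3.2371

Technical coefficients a_ij = z_ij / X_j:
  a_11 = 0/1600 = 0.00, a_21 = 400/1600 = 0.25, a_31 = 560/1600 = 0.35
  a_12 = 162/1080 = 0.15, a_22 = 54/1080 = 0.05, a_32 = 216/1080 = 0.20
  a_13 = 72/1440 = 0.05, a_23 = 432/1440 = 0.30, a_33 = 648/1440 = 0.45
I − A =
  [   1.00    -0.15    -0.05]
  [  -0.25     0.95    -0.30]
  [  -0.35    -0.20     0.55]
Cofactors of I−A, C_ij = (−1)^(i+j)·(minor ij) (rows/columns in the sector order above):
  C_11 = (0.95)(0.55) − (-0.30)(-0.20) = 0.4625
  C_12 = −[(-0.25)(0.55) − (-0.30)(-0.35)] = 0.2425
  C_13 = (-0.25)(-0.20) − (0.95)(-0.35) = 0.3825
  C_21 = −[(-0.15)(0.55) − (-0.05)(-0.20)] = 0.0925
  C_22 = (1.00)(0.55) − (-0.05)(-0.35) = 0.5325
  C_23 = −[(1.00)(-0.20) − (-0.15)(-0.35)] = 0.2525
  C_31 = (-0.15)(-0.30) − (-0.05)(0.95) = 0.0925
  C_32 = −[(1.00)(-0.30) − (-0.05)(-0.25)] = 0.3125
  C_33 = (1.00)(0.95) − (-0.15)(-0.25) = 0.9125
det(I−A) = Σ_j (I−A)_1j·C_1j = (1.00)(0.4625) + (-0.15)(0.2425) + (-0.05)(0.3825) = 0.4070
adj(I−A) = Cᵀ =
  [ 0.4625   0.0925   0.0925]
  [ 0.2425   0.5325   0.3125]
  [ 0.3825   0.2525   0.9125]
(I − A)⁻¹ = adj(I−A) / det(I−A) ≈
  [   1.13636     0.22727     0.22727]
  [   0.59582     1.30835     0.76781]
  [   0.93980     0.62039     2.24201]
The output multiplier for sector j is the column-j sum of the Leontief inverse (I − A)⁻¹ = adj(I−A) / det(I−A).
Column 3 of adj(I−A): (0.0925, 0.3125, 0.9125); det(I−A) = 0.4070.
m_3 = (0.0925 + 0.3125 + 0.9125) / 0.4070 = 1.3175 / 0.4070 ≈ 3.2371.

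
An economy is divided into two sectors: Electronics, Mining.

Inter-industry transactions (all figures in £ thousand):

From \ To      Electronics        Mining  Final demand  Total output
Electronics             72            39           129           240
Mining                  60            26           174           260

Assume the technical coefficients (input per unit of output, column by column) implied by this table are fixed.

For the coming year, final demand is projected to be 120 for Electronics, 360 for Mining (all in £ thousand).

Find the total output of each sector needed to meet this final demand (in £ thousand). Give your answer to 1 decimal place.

Technical coefficients a_ij = z_ij / X_j:
  a_11 = 72/240 = 0.30, a_21 = 60/240 = 0.25
  a_12 = 39/260 = 0.15, a_22 = 26/260 = 0.10
I − A =
  [   0.70    -0.15]
  [  -0.25     0.90]
det(I−A) = (0.70)(0.90) − (-0.15)(-0.25) = 0.5925
adj(I−A) = [[0.90, 0.15], [0.25, 0.70]]
(I − A)⁻¹ = adj(I−A) / det(I−A) ≈
  [   1.5190     0.2532]
  [   0.4219     1.1814]
x = (I − A)⁻¹ d = adj(I−A)·d / det(I−A), with det(I−A) = 0.5925:
  x_1 = (0.90·120 + 0.15·360) / 0.5925 = 162.00 / 0.5925 ≈ 273.4
  x_2 = (0.25·120 + 0.70·360) / 0.5925 = 282.00 / 0.5925 ≈ 475.9

x_1 = 273.4, x_2 = 475.9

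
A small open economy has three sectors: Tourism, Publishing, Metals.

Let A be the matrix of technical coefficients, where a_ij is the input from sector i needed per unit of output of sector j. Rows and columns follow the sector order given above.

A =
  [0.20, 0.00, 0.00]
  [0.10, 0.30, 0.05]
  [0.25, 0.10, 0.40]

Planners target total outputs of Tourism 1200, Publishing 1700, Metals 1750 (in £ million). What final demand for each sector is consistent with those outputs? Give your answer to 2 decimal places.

d_1 = 960.00, d_2 = 982.50, d_3 = 580.00

I − A =
  [   0.80     0.00     0.00]
  [  -0.10     0.70    -0.05]
  [  -0.25    -0.10     0.60]
d = (I − A) x:
  d_1 = (+0.80)·1200 + (+0.00)·1700 + (+0.00)·1750 = 960.00
  d_2 = (-0.10)·1200 + (+0.70)·1700 + (-0.05)·1750 = 982.50
  d_3 = (-0.25)·1200 + (-0.10)·1700 + (+0.60)·1750 = 580.00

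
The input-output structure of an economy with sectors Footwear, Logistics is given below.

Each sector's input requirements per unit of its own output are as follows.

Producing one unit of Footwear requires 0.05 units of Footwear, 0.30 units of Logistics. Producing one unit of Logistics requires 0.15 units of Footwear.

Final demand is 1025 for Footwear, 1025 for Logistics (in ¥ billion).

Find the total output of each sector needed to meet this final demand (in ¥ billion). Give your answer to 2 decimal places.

I − A =
  [   0.95    -0.15]
  [  -0.30     1.00]
det(I−A) = (0.95)(1.00) − (-0.15)(-0.30) = 0.9050
adj(I−A) = [[1.00, 0.15], [0.30, 0.95]]
(I − A)⁻¹ = adj(I−A) / det(I−A) ≈
  [   1.1050     0.1657]
  [   0.3315     1.0497]
x = (I − A)⁻¹ d = adj(I−A)·d / det(I−A), with det(I−A) = 0.9050:
  x_1 = (1.00·1025 + 0.15·1025) / 0.9050 = 1178.75 / 0.9050 ≈ 1302.49
  x_2 = (0.30·1025 + 0.95·1025) / 0.9050 = 1281.25 / 0.9050 ≈ 1415.75

x_1 = 1302.49, x_2 = 1415.75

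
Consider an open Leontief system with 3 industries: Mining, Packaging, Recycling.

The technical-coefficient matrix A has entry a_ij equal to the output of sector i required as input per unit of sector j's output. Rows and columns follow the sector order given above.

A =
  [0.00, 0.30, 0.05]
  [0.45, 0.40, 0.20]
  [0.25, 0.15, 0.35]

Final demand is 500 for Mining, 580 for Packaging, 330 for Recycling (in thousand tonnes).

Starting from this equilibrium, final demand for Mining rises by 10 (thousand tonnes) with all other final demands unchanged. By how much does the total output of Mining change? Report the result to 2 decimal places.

Δx_1 = 14.61

I − A =
  [   1.00    -0.30    -0.05]
  [  -0.45     0.60    -0.20]
  [  -0.25    -0.15     0.65]
Cofactors of I−A, C_ij = (−1)^(i+j)·(minor ij) (rows/columns in the sector order above):
  C_11 = (0.60)(0.65) − (-0.20)(-0.15) = 0.3600
  C_12 = −[(-0.45)(0.65) − (-0.20)(-0.25)] = 0.3425
  C_13 = (-0.45)(-0.15) − (0.60)(-0.25) = 0.2175
  C_21 = −[(-0.30)(0.65) − (-0.05)(-0.15)] = 0.2025
  C_22 = (1.00)(0.65) − (-0.05)(-0.25) = 0.6375
  C_23 = −[(1.00)(-0.15) − (-0.30)(-0.25)] = 0.2250
  C_31 = (-0.30)(-0.20) − (-0.05)(0.60) = 0.0900
  C_32 = −[(1.00)(-0.20) − (-0.05)(-0.45)] = 0.2225
  C_33 = (1.00)(0.60) − (-0.30)(-0.45) = 0.4650
det(I−A) = Σ_j (I−A)_1j·C_1j = (1.00)(0.3600) + (-0.30)(0.3425) + (-0.05)(0.2175) = 0.246375
adj(I−A) = Cᵀ =
  [ 0.3600   0.2025   0.0900]
  [ 0.3425   0.6375   0.2225]
  [ 0.2175   0.2250   0.4650]
(I − A)⁻¹ = adj(I−A) / det(I−A) ≈
  [   1.4612     0.8219     0.3653]
  [   1.3902     2.5875     0.9031]
  [   0.8828     0.9132     1.8874]
Δx = (I − A)⁻¹ Δd with Δd having +10 in the Mining component and 0 elsewhere.
So Δx_1 = L_11 · (+10), where L_11 = adj(I−A)_11 / det(I−A) = 0.3600 / 0.246375.
Δx_1 = 0.3600 × (+10) / 0.246375 = 3.60 / 0.246375 ≈ 14.61.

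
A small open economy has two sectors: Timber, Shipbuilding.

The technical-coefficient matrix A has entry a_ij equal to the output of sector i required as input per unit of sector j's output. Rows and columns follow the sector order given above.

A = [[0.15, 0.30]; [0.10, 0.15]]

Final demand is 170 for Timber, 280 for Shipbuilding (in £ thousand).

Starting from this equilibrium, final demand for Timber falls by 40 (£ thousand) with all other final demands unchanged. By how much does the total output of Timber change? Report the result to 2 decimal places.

Δx_1 = -49.10

I − A =
  [   0.85    -0.30]
  [  -0.10     0.85]
det(I−A) = (0.85)(0.85) − (-0.30)(-0.10) = 0.6925
adj(I−A) = [[0.85, 0.30], [0.10, 0.85]]
(I − A)⁻¹ = adj(I−A) / det(I−A) ≈
  [   1.2274     0.4332]
  [   0.1444     1.2274]
Δx = (I − A)⁻¹ Δd with Δd having -40 in the Timber component and 0 elsewhere.
So Δx_1 = L_11 · (-40), where L_11 = adj(I−A)_11 / det(I−A) = 0.85 / 0.6925.
Δx_1 = 0.85 × (-40) / 0.6925 = -34.00 / 0.6925 ≈ -49.10.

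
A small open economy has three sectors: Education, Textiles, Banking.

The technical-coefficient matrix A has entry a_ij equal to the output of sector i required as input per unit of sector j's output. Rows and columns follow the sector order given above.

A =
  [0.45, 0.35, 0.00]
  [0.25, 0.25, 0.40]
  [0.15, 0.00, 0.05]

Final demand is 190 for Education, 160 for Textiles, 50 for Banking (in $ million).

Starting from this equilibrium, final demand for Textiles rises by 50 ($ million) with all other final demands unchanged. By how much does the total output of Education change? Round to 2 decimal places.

I − A =
  [   0.55    -0.35     0.00]
  [  -0.25     0.75    -0.40]
  [  -0.15     0.00     0.95]
Cofactors of I−A, C_ij = (−1)^(i+j)·(minor ij) (rows/columns in the sector order above):
  C_11 = (0.75)(0.95) − (-0.40)(0.00) = 0.7125
  C_12 = −[(-0.25)(0.95) − (-0.40)(-0.15)] = 0.2975
  C_13 = (-0.25)(0.00) − (0.75)(-0.15) = 0.1125
  C_21 = −[(-0.35)(0.95) − (0.00)(0.00)] = 0.3325
  C_22 = (0.55)(0.95) − (0.00)(-0.15) = 0.5225
  C_23 = −[(0.55)(0.00) − (-0.35)(-0.15)] = 0.0525
  C_31 = (-0.35)(-0.40) − (0.00)(0.75) = 0.1400
  C_32 = −[(0.55)(-0.40) − (0.00)(-0.25)] = 0.2200
  C_33 = (0.55)(0.75) − (-0.35)(-0.25) = 0.3250
det(I−A) = Σ_j (I−A)_1j·C_1j = (0.55)(0.7125) + (-0.35)(0.2975) + (0.00)(0.1125) = 0.28775
adj(I−A) = Cᵀ =
  [ 0.7125   0.3325   0.1400]
  [ 0.2975   0.5225   0.2200]
  [ 0.1125   0.0525   0.3250]
(I − A)⁻¹ = adj(I−A) / det(I−A) ≈
  [   2.4761     1.1555     0.4865]
  [   1.0339     1.8158     0.7646]
  [   0.3910     0.1825     1.1295]
Δx = (I − A)⁻¹ Δd with Δd having +50 in the Textiles component and 0 elsewhere.
So Δx_1 = L_12 · (+50), where L_12 = adj(I−A)_12 / det(I−A) = 0.3325 / 0.28775.
Δx_1 = 0.3325 × (+50) / 0.28775 = 16.625 / 0.28775 ≈ 57.78.

Δx_1 = 57.78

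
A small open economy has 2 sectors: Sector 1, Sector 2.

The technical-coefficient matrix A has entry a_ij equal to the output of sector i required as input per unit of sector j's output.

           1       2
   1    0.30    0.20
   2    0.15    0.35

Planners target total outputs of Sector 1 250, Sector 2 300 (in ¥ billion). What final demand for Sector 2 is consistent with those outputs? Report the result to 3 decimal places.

d_2 = 157.500

I − A =
  [   0.70    -0.20]
  [  -0.15     0.65]
d = (I − A) x:
  d_1 = (+0.70)·250 + (-0.20)·300 = 115.000
  d_2 = (-0.15)·250 + (+0.65)·300 = 157.500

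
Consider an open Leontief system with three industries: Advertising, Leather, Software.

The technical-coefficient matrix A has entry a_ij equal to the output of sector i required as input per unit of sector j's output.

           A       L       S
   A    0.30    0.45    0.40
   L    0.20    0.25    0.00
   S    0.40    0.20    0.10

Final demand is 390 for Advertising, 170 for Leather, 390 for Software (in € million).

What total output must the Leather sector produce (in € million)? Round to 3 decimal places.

I − A =
  [   0.70    -0.45    -0.40]
  [  -0.20     0.75     0.00]
  [  -0.40    -0.20     0.90]
Cofactors of I−A, C_ij = (−1)^(i+j)·(minor ij) (rows/columns in the sector order above):
  C_11 = (0.75)(0.90) − (0.00)(-0.20) = 0.6750
  C_12 = −[(-0.20)(0.90) − (0.00)(-0.40)] = 0.1800
  C_13 = (-0.20)(-0.20) − (0.75)(-0.40) = 0.3400
  C_21 = −[(-0.45)(0.90) − (-0.40)(-0.20)] = 0.4850
  C_22 = (0.70)(0.90) − (-0.40)(-0.40) = 0.4700
  C_23 = −[(0.70)(-0.20) − (-0.45)(-0.40)] = 0.3200
  C_31 = (-0.45)(0.00) − (-0.40)(0.75) = 0.3000
  C_32 = −[(0.70)(0.00) − (-0.40)(-0.20)] = 0.0800
  C_33 = (0.70)(0.75) − (-0.45)(-0.20) = 0.4350
det(I−A) = Σ_j (I−A)_1j·C_1j = (0.70)(0.6750) + (-0.45)(0.1800) + (-0.40)(0.3400) = 0.2555
adj(I−A) = Cᵀ =
  [ 0.6750   0.4850   0.3000]
  [ 0.1800   0.4700   0.0800]
  [ 0.3400   0.3200   0.4350]
(I − A)⁻¹ = adj(I−A) / det(I−A) ≈
  [   2.6419     1.8982     1.1742]
  [   0.7045     1.8395     0.3131]
  [   1.3307     1.2524     1.7025]
x = (I − A)⁻¹ d = adj(I−A)·d / det(I−A), with det(I−A) = 0.2555:
  x_A = (0.6750·390 + 0.4850·170 + 0.3000·390) / 0.2555 = 462.70 / 0.2555 ≈ 1810.959
  x_L = (0.1800·390 + 0.4700·170 + 0.0800·390) / 0.2555 = 181.30 / 0.2555 ≈ 709.589
  x_S = (0.3400·390 + 0.3200·170 + 0.4350·390) / 0.2555 = 356.65 / 0.2555 ≈ 1395.890

x_L = 709.589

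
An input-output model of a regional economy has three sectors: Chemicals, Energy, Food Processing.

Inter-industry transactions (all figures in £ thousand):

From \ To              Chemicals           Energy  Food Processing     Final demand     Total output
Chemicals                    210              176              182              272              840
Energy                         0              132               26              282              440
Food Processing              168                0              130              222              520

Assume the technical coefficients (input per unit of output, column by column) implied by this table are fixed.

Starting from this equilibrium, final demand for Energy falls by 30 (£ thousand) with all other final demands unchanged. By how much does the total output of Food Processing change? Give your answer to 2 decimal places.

Technical coefficients a_ij = z_ij / X_j:
  a_11 = 210/840 = 0.25, a_21 = 0/840 = 0.00, a_31 = 168/840 = 0.20
  a_12 = 176/440 = 0.40, a_22 = 132/440 = 0.30, a_32 = 0/440 = 0.00
  a_13 = 182/520 = 0.35, a_23 = 26/520 = 0.05, a_33 = 130/520 = 0.25
I − A =
  [   0.75    -0.40    -0.35]
  [   0.00     0.70    -0.05]
  [  -0.20     0.00     0.75]
Cofactors of I−A, C_ij = (−1)^(i+j)·(minor ij) (rows/columns in the sector order above):
  C_11 = (0.70)(0.75) − (-0.05)(0.00) = 0.5250
  C_12 = −[(0.00)(0.75) − (-0.05)(-0.20)] = 0.0100
  C_13 = (0.00)(0.00) − (0.70)(-0.20) = 0.1400
  C_21 = −[(-0.40)(0.75) − (-0.35)(0.00)] = 0.3000
  C_22 = (0.75)(0.75) − (-0.35)(-0.20) = 0.4925
  C_23 = −[(0.75)(0.00) − (-0.40)(-0.20)] = 0.0800
  C_31 = (-0.40)(-0.05) − (-0.35)(0.70) = 0.2650
  C_32 = −[(0.75)(-0.05) − (-0.35)(0.00)] = 0.0375
  C_33 = (0.75)(0.70) − (-0.40)(0.00) = 0.5250
det(I−A) = Σ_j (I−A)_1j·C_1j = (0.75)(0.5250) + (-0.40)(0.0100) + (-0.35)(0.1400) = 0.34075
adj(I−A) = Cᵀ =
  [ 0.5250   0.3000   0.2650]
  [ 0.0100   0.4925   0.0375]
  [ 0.1400   0.0800   0.5250]
(I − A)⁻¹ = adj(I−A) / det(I−A) ≈
  [   1.5407     0.8804     0.7777]
  [   0.0293     1.4453     0.1101]
  [   0.4109     0.2348     1.5407]
Δx = (I − A)⁻¹ Δd with Δd having -30 in the Energy component and 0 elsewhere.
So Δx_3 = L_32 · (-30), where L_32 = adj(I−A)_32 / det(I−A) = 0.0800 / 0.34075.
Δx_3 = 0.0800 × (-30) / 0.34075 = -2.40 / 0.34075 ≈ -7.04.

Δx_3 = -7.04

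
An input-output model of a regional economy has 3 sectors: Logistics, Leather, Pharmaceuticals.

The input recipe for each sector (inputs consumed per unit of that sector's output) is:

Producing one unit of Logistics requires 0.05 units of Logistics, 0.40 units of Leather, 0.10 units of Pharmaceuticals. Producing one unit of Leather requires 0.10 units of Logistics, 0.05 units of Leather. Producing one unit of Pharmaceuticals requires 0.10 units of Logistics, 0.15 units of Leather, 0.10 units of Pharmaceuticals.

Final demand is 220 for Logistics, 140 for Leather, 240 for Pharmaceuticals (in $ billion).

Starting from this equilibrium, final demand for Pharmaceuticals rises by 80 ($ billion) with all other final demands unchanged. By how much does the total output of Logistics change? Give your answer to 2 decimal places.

I − A =
  [   0.95    -0.10    -0.10]
  [  -0.40     0.95    -0.15]
  [  -0.10     0.00     0.90]
Cofactors of I−A, C_ij = (−1)^(i+j)·(minor ij) (rows/columns in the sector order above):
  C_11 = (0.95)(0.90) − (-0.15)(0.00) = 0.8550
  C_12 = −[(-0.40)(0.90) − (-0.15)(-0.10)] = 0.3750
  C_13 = (-0.40)(0.00) − (0.95)(-0.10) = 0.0950
  C_21 = −[(-0.10)(0.90) − (-0.10)(0.00)] = 0.0900
  C_22 = (0.95)(0.90) − (-0.10)(-0.10) = 0.8450
  C_23 = −[(0.95)(0.00) − (-0.10)(-0.10)] = 0.0100
  C_31 = (-0.10)(-0.15) − (-0.10)(0.95) = 0.1100
  C_32 = −[(0.95)(-0.15) − (-0.10)(-0.40)] = 0.1825
  C_33 = (0.95)(0.95) − (-0.10)(-0.40) = 0.8625
det(I−A) = Σ_j (I−A)_1j·C_1j = (0.95)(0.8550) + (-0.10)(0.3750) + (-0.10)(0.0950) = 0.76525
adj(I−A) = Cᵀ =
  [ 0.8550   0.0900   0.1100]
  [ 0.3750   0.8450   0.1825]
  [ 0.0950   0.0100   0.8625]
(I − A)⁻¹ = adj(I−A) / det(I−A) ≈
  [   1.1173     0.1176     0.1437]
  [   0.4900     1.1042     0.2385]
  [   0.1241     0.0131     1.1271]
Δx = (I − A)⁻¹ Δd with Δd having +80 in the Pharmaceuticals component and 0 elsewhere.
So Δx_1 = L_13 · (+80), where L_13 = adj(I−A)_13 / det(I−A) = 0.1100 / 0.76525.
Δx_1 = 0.1100 × (+80) / 0.76525 = 8.80 / 0.76525 ≈ 11.50.

Δx_1 = 11.50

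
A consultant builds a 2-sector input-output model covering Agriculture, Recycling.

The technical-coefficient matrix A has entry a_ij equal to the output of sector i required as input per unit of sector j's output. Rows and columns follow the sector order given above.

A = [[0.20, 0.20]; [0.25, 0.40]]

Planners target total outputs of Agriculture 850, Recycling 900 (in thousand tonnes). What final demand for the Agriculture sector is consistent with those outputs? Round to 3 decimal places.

I − A =
  [   0.80    -0.20]
  [  -0.25     0.60]
d = (I − A) x:
  d_1 = (+0.80)·850 + (-0.20)·900 = 500.000
  d_2 = (-0.25)·850 + (+0.60)·900 = 327.500

d_1 = 500.000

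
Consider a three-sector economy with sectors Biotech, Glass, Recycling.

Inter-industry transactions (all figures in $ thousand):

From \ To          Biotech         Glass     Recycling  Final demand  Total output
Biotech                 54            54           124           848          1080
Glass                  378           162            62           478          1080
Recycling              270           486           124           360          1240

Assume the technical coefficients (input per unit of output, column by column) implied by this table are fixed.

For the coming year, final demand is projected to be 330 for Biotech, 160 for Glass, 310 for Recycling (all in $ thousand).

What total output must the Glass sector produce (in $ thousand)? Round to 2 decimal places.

x_2 = 408.67

Technical coefficients a_ij = z_ij / X_j:
  a_11 = 54/1080 = 0.05, a_21 = 378/1080 = 0.35, a_31 = 270/1080 = 0.25
  a_12 = 54/1080 = 0.05, a_22 = 162/1080 = 0.15, a_32 = 486/1080 = 0.45
  a_13 = 124/1240 = 0.10, a_23 = 62/1240 = 0.05, a_33 = 124/1240 = 0.10
I − A =
  [   0.95    -0.05    -0.10]
  [  -0.35     0.85    -0.05]
  [  -0.25    -0.45     0.90]
Cofactors of I−A, C_ij = (−1)^(i+j)·(minor ij) (rows/columns in the sector order above):
  C_11 = (0.85)(0.90) − (-0.05)(-0.45) = 0.7425
  C_12 = −[(-0.35)(0.90) − (-0.05)(-0.25)] = 0.3275
  C_13 = (-0.35)(-0.45) − (0.85)(-0.25) = 0.3700
  C_21 = −[(-0.05)(0.90) − (-0.10)(-0.45)] = 0.0900
  C_22 = (0.95)(0.90) − (-0.10)(-0.25) = 0.8300
  C_23 = −[(0.95)(-0.45) − (-0.05)(-0.25)] = 0.4400
  C_31 = (-0.05)(-0.05) − (-0.10)(0.85) = 0.0875
  C_32 = −[(0.95)(-0.05) − (-0.10)(-0.35)] = 0.0825
  C_33 = (0.95)(0.85) − (-0.05)(-0.35) = 0.7900
det(I−A) = Σ_j (I−A)_1j·C_1j = (0.95)(0.7425) + (-0.05)(0.3275) + (-0.10)(0.3700) = 0.6520
adj(I−A) = Cᵀ =
  [ 0.7425   0.0900   0.0875]
  [ 0.3275   0.8300   0.0825]
  [ 0.3700   0.4400   0.7900]
(I − A)⁻¹ = adj(I−A) / det(I−A) ≈
  [   1.1388     0.1380     0.1342]
  [   0.5023     1.2730     0.1265]
  [   0.5675     0.6748     1.2117]
x = (I − A)⁻¹ d = adj(I−A)·d / det(I−A), with det(I−A) = 0.6520:
  x_1 = (0.7425·330 + 0.0900·160 + 0.0875·310) / 0.6520 = 286.55 / 0.6520 ≈ 439.49
  x_2 = (0.3275·330 + 0.8300·160 + 0.0825·310) / 0.6520 = 266.45 / 0.6520 ≈ 408.67
  x_3 = (0.3700·330 + 0.4400·160 + 0.7900·310) / 0.6520 = 437.40 / 0.6520 ≈ 670.86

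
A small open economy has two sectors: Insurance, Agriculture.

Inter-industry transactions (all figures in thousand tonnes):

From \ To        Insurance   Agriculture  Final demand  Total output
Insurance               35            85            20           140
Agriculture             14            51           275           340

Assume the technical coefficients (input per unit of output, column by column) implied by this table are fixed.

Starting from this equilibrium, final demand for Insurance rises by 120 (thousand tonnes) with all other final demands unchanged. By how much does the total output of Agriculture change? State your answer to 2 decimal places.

Technical coefficients a_ij = z_ij / X_j:
  a_II = 35/140 = 0.25, a_AI = 14/140 = 0.10
  a_IA = 85/340 = 0.25, a_AA = 51/340 = 0.15
I − A =
  [   0.75    -0.25]
  [  -0.10     0.85]
det(I−A) = (0.75)(0.85) − (-0.25)(-0.10) = 0.6125
adj(I−A) = [[0.85, 0.25], [0.10, 0.75]]
(I − A)⁻¹ = adj(I−A) / det(I−A) ≈
  [   1.3878     0.4082]
  [   0.1633     1.2245]
Δx = (I − A)⁻¹ Δd with Δd having +120 in the Insurance component and 0 elsewhere.
So Δx_A = L_AI · (+120), where L_AI = adj(I−A)_AI / det(I−A) = 0.10 / 0.6125.
Δx_A = 0.10 × (+120) / 0.6125 = 12.00 / 0.6125 ≈ 19.59.

Δx_A = 19.59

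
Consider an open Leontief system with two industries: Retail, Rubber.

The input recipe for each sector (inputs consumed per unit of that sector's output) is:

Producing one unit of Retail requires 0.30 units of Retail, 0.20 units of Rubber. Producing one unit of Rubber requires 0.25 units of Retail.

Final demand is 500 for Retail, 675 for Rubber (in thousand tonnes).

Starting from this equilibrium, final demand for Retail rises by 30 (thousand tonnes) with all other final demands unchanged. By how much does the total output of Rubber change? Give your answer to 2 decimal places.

I − A =
  [   0.70    -0.25]
  [  -0.20     1.00]
det(I−A) = (0.70)(1.00) − (-0.25)(-0.20) = 0.6500
adj(I−A) = [[1.00, 0.25], [0.20, 0.70]]
(I − A)⁻¹ = adj(I−A) / det(I−A) ≈
  [   1.5385     0.3846]
  [   0.3077     1.0769]
Δx = (I − A)⁻¹ Δd with Δd having +30 in the Retail component and 0 elsewhere.
So Δx_2 = L_21 · (+30), where L_21 = adj(I−A)_21 / det(I−A) = 0.20 / 0.6500.
Δx_2 = 0.20 × (+30) / 0.6500 = 6.00 / 0.6500 ≈ 9.23.

Δx_2 = 9.23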